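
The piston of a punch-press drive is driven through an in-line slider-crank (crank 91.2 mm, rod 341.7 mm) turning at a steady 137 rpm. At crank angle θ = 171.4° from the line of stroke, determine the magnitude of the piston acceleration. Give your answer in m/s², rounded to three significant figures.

ω = 2π·137/60 = 14.35 rad/s
x(θ) = r cosθ + √(L² − r² sin²θ); with ω constant, a = ω²·d²x/dθ².
d²x/dθ² = −r cosθ − r²(cos2θ)/√u − r⁴ sin²2θ/(4u^{3/2}),  u = L² − r² sin²θ = 0.116573 m².
Substituting r = 0.0912 m, L = 0.3417 m, θ = 171.4°: d²x/dθ² = +0.066865 m.
a = ω²·d²x/dθ² = (14.35)²·(+0.066865) = +13.763 m/s²;  |a| = 13.763 m/s².

13.8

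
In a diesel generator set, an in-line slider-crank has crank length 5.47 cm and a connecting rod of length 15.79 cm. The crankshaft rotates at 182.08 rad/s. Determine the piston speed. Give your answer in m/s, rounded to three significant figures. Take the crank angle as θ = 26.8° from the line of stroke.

5.90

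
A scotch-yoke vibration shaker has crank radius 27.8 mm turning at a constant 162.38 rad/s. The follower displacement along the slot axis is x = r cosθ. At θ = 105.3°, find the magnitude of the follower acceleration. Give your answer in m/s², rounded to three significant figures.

193

ω = 162.4 rad/s
x = r cosθ ⇒ ẍ = −rω² cosθ (ω constant).
|a| = rω²|cosθ| = 0.0278·(162.4)²·|cos 105.3°| = 193.42 m/s².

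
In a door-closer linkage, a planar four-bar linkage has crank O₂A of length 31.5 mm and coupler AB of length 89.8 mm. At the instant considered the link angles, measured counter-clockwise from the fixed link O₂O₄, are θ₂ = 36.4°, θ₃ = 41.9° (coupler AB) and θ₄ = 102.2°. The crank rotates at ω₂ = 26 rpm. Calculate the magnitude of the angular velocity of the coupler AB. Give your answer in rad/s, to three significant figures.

ω₂ = 2.723 rad/s (from 26 rpm).
Differentiating the loop-closure r₂e^{iθ₂}+r₃e^{iθ₃}=r₁+r₄e^{iθ₄} gives r₂ω₂e^{iθ₂}+r₃ω₃e^{iθ₃}=r₄ω₄e^{iθ₄}.
Eliminating the other unknown: ω₃ = r₂ω₂ sin(θ₄−θ₂) / [r₃ sin(θ₃−θ₄)].
Numerator sine = +0.91212; denominator sine = -0.86863.
Result = 0.0315·2.723·(+0.91212) / (0.0898·(-0.86863)) = -1.0029 rad/s; magnitude 1.0029 rad/s.

1.00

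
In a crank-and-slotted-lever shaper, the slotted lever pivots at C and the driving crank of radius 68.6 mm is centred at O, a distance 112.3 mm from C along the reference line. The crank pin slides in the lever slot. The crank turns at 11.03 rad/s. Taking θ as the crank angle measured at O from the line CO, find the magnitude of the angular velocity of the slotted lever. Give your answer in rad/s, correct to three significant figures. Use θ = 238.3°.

ω = 11.03 rad/s
Crank pin A relative to C: A = (d + r cosθ, r sinθ); lever angle φ = atan2(r sinθ, d + r cosθ).
Differentiating tanφ: φ̇ = rω(d cosθ + r)/(d² + r² + 2dr cosθ).
d² + r² + 2dr cosθ = |CA|² = 0.00922101 m²;  d cosθ + r = +0.0095895 m.
|ω_lever| = |0.0686·11.03·+0.0095895| / 0.00922101 = 0.7869 rad/s.

0.787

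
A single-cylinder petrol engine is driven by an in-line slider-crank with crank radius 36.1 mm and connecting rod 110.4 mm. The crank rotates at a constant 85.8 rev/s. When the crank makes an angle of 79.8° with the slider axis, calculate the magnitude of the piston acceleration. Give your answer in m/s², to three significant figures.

1530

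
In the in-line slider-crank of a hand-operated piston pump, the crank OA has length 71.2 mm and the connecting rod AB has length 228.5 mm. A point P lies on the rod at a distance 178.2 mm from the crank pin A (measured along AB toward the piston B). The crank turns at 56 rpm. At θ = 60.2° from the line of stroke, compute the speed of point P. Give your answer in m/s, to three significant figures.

ω = 5.864 rad/s.  Crank-pin speed |V_A| = rω = 0.41754 m/s, perpendicular to OA.
Rod angle: sinφ = −(r/L) sinθ ⇒ φ = -15.688°; ω_rod = −rω cosθ/√(L²−r²sin²θ) = -0.94326 rad/s.
V_P = V_A + ω_rod × AP, with AP = 0.1782 m along the rod.
Components: V_Px = −rω sinθ − a·ω_rod·sinφ = -0.40778 m/s;  V_Py = rω cosθ + a·ω_rod·cosφ = +0.045679 m/s.
|V_P| = √(V_Px² + V_Py²) = 0.41033 m/s.

0.410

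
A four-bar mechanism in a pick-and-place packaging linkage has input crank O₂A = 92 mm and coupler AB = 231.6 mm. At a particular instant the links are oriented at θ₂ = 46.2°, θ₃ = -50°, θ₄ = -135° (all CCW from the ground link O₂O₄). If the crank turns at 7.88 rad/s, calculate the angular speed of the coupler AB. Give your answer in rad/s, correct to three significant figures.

0.0658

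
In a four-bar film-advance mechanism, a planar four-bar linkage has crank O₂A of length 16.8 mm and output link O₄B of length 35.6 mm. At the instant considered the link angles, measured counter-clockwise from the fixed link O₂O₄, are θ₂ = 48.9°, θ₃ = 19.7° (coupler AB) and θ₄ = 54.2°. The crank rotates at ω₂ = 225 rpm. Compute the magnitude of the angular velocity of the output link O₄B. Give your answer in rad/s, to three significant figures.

ω₂ = 23.56 rad/s (from 225 rpm).
Differentiating the loop-closure r₂e^{iθ₂}+r₃e^{iθ₃}=r₁+r₄e^{iθ₄} gives r₂ω₂e^{iθ₂}+r₃ω₃e^{iθ₃}=r₄ω₄e^{iθ₄}.
Eliminating the other unknown: ω₄ = r₂ω₂ sin(θ₂−θ₃) / [r₄ sin(θ₄−θ₃)].
Numerator sine = +0.48786; denominator sine = +0.56641.
Result = 0.0168·23.56·(+0.48786) / (0.0356·(+0.56641)) = +9.5772 rad/s; magnitude 9.5772 rad/s.

9.58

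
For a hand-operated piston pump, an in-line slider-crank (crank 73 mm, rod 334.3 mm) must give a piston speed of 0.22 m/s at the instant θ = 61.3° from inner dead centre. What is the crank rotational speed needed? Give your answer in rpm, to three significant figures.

29.6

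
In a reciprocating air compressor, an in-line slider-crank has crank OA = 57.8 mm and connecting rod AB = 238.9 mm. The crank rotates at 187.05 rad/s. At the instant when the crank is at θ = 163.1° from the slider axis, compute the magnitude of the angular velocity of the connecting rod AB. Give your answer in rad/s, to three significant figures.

ω = 187.1 rad/s
The rod makes angle φ with the slider axis where L sinφ = r sinθ; differentiating, L cosφ·φ̇ = r ω cosθ.
L cosφ = √(L² − r² sin²θ) = 0.23831 m.
|ω_rod| = r ω |cosθ| / √(L² − r² sin²θ) = 0.0578·187.1·0.95681/0.23831 = 43.408 rad/s.

43.4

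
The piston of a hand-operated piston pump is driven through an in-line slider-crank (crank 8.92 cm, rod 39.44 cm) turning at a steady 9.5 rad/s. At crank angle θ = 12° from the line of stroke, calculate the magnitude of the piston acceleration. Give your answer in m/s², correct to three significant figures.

9.54

ω = 9.5 rad/s
x(θ) = r cosθ + √(L² − r² sin²θ); with ω constant, a = ω²·d²x/dθ².
d²x/dθ² = −r cosθ − r²(cos2θ)/√u − r⁴ sin²2θ/(4u^{3/2}),  u = L² − r² sin²θ = 0.155207 m².
Substituting r = 0.0892 m, L = 0.3944 m, θ = 12°: d²x/dθ² = -0.10574 m.
a = ω²·d²x/dθ² = (9.5)²·(-0.10574) = -9.5434 m/s²;  |a| = 9.5434 m/s².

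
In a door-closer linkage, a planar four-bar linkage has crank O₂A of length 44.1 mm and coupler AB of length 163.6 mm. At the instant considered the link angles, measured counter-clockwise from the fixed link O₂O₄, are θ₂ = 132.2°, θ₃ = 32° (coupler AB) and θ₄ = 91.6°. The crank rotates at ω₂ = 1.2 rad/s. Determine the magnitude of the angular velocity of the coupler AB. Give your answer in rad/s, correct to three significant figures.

0.244

ω₂ = 1.2 rad/s
Differentiating the loop-closure r₂e^{iθ₂}+r₃e^{iθ₃}=r₁+r₄e^{iθ₄} gives r₂ω₂e^{iθ₂}+r₃ω₃e^{iθ₃}=r₄ω₄e^{iθ₄}.
Eliminating the other unknown: ω₃ = r₂ω₂ sin(θ₄−θ₂) / [r₃ sin(θ₃−θ₄)].
Numerator sine = -0.65077; denominator sine = -0.86251.
Result = 0.0441·1.2·(-0.65077) / (0.1636·(-0.86251)) = +0.24406 rad/s; magnitude 0.24406 rad/s.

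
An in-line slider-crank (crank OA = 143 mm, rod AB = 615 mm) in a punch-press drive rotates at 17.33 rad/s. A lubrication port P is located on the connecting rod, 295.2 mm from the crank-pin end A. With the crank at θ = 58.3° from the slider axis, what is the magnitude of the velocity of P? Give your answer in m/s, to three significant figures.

2.33

ω = 17.33 rad/s.  Crank-pin speed |V_A| = rω = 2.4782 m/s, perpendicular to OA.
Rod angle: sinφ = −(r/L) sinθ ⇒ φ = -11.410°; ω_rod = −rω cosθ/√(L²−r²sin²θ) = -2.1601 rad/s.
V_P = V_A + ω_rod × AP, with AP = 0.2952 m along the rod.
Components: V_Px = −rω sinθ − a·ω_rod·sinφ = -2.2346 m/s;  V_Py = rω cosθ + a·ω_rod·cosφ = +0.67715 m/s.
|V_P| = √(V_Px² + V_Py²) = 2.335 m/s.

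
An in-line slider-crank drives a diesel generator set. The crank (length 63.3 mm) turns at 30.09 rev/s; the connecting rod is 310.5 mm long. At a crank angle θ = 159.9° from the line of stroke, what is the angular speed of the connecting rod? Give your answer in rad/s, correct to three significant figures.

ω = 189.1 rad/s (converted from 30.09 rev/s).
The rod makes angle φ with the slider axis where L sinφ = r sinθ; differentiating, L cosφ·φ̇ = r ω cosθ.
L cosφ = √(L² − r² sin²θ) = 0.30974 m.
|ω_rod| = r ω |cosθ| / √(L² − r² sin²θ) = 0.0633·189.1·0.93909/0.30974 = 36.285 rad/s.

36.3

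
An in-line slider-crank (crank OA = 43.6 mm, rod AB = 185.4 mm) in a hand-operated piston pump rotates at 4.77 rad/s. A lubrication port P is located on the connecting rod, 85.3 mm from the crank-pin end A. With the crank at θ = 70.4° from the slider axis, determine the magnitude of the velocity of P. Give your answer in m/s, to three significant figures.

0.207

ω = 4.77 rad/s.  Crank-pin speed |V_A| = rω = 0.20797 m/s, perpendicular to OA.
Rod angle: sinφ = −(r/L) sinθ ⇒ φ = -12.800°; ω_rod = −rω cosθ/√(L²−r²sin²θ) = -0.38588 rad/s.
V_P = V_A + ω_rod × AP, with AP = 0.0853 m along the rod.
Components: V_Px = −rω sinθ − a·ω_rod·sinφ = -0.20321 m/s;  V_Py = rω cosθ + a·ω_rod·cosφ = +0.037667 m/s.
|V_P| = √(V_Px² + V_Py²) = 0.20668 m/s.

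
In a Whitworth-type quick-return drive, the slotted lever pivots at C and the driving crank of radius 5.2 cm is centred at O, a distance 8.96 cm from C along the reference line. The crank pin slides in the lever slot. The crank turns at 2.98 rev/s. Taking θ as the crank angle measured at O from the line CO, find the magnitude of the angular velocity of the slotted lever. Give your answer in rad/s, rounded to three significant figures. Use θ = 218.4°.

ω = 18.72 rad/s (from 2.98 rev/s).
Crank pin A relative to C: A = (d + r cosθ, r sinθ); lever angle φ = atan2(r sinθ, d + r cosθ).
Differentiating tanφ: φ̇ = rω(d cosθ + r)/(d² + r² + 2dr cosθ).
d² + r² + 2dr cosθ = |CA|² = 0.00342939 m²;  d cosθ + r = -0.018219 m.
|ω_lever| = |0.052·18.72·-0.018219| / 0.00342939 = 5.1726 rad/s.

5.17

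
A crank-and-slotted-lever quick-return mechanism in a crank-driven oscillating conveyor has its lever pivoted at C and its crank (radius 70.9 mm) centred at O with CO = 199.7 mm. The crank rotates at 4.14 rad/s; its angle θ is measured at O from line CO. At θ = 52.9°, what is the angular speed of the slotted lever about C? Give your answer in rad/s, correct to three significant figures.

0.906

ω = 4.14 rad/s
Crank pin A relative to C: A = (d + r cosθ, r sinθ); lever angle φ = atan2(r sinθ, d + r cosθ).
Differentiating tanφ: φ̇ = rω(d cosθ + r)/(d² + r² + 2dr cosθ).
d² + r² + 2dr cosθ = |CA|² = 0.0619882 m²;  d cosθ + r = +0.19136 m.
|ω_lever| = |0.0709·4.14·+0.19136| / 0.0619882 = 0.90613 rad/s.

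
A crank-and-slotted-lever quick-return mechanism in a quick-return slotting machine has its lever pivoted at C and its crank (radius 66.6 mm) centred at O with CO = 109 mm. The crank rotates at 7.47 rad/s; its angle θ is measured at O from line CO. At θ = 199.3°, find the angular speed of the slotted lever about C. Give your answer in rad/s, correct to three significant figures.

6.90

ω = 7.47 rad/s
Crank pin A relative to C: A = (d + r cosθ, r sinθ); lever angle φ = atan2(r sinθ, d + r cosθ).
Differentiating tanφ: φ̇ = rω(d cosθ + r)/(d² + r² + 2dr cosθ).
d² + r² + 2dr cosθ = |CA|² = 0.0026137 m²;  d cosθ + r = -0.036274 m.
|ω_lever| = |0.0666·7.47·-0.036274| / 0.0026137 = 6.9046 rad/s.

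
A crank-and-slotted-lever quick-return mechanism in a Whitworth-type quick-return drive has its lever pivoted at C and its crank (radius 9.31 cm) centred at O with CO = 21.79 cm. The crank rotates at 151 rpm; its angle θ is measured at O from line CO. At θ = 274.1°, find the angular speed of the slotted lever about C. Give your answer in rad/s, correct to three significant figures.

ω = 15.81 rad/s (from 151 rpm).
Crank pin A relative to C: A = (d + r cosθ, r sinθ); lever angle φ = atan2(r sinθ, d + r cosθ).
Differentiating tanφ: φ̇ = rω(d cosθ + r)/(d² + r² + 2dr cosθ).
d² + r² + 2dr cosθ = |CA|² = 0.0590489 m²;  d cosθ + r = +0.10868 m.
|ω_lever| = |0.0931·15.81·+0.10868| / 0.0590489 = 2.7095 rad/s.

2.71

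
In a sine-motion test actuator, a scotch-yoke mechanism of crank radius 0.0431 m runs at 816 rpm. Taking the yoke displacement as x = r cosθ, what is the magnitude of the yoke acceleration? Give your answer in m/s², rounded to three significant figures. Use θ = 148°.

267

ω = 85.45 rad/s (from 816 rpm).
x = r cosθ ⇒ ẍ = −rω² cosθ (ω constant).
|a| = rω²|cosθ| = 0.0431·(85.45)²·|cos 148°| = 266.89 m/s².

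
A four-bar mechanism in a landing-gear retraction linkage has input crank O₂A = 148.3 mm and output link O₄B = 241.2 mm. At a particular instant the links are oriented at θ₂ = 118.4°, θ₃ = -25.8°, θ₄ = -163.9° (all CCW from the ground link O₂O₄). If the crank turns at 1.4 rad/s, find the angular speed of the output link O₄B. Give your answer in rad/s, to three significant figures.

0.754

ω₂ = 1.4 rad/s
Differentiating the loop-closure r₂e^{iθ₂}+r₃e^{iθ₃}=r₁+r₄e^{iθ₄} gives r₂ω₂e^{iθ₂}+r₃ω₃e^{iθ₃}=r₄ω₄e^{iθ₄}.
Eliminating the other unknown: ω₄ = r₂ω₂ sin(θ₂−θ₃) / [r₄ sin(θ₄−θ₃)].
Numerator sine = +0.58496; denominator sine = -0.66783.
Result = 0.1483·1.4·(+0.58496) / (0.2412·(-0.66783)) = -0.75396 rad/s; magnitude 0.75396 rad/s.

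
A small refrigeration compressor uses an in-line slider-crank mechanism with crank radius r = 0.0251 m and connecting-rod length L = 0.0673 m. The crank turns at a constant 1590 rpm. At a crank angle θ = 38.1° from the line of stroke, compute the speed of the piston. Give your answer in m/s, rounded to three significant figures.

ω = 2π·1590/60 = 166.5 rad/s
For an in-line slider-crank, x = r cosθ + √(L² − r² sin²θ), so v = −rω sinθ·[1 + r cosθ/√(L² − r² sin²θ)].
With r = 0.0251 m, L = 0.0673 m, θ = 38.1°: √(L² − r² sin²θ) = 0.065494 m.
v = −0.0251·166.5·0.61704·[1 + 0.0251·0.78694/0.065494] = -3.3565 m/s.
|v| = 3.3565 m/s.

3.36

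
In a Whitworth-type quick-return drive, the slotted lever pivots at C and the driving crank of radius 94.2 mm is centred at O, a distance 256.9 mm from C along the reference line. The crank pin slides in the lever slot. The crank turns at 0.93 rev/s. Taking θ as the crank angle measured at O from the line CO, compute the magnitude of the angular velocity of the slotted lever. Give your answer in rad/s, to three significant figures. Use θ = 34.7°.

1.47

ω = 5.843 rad/s (from 0.93 rev/s).
Crank pin A relative to C: A = (d + r cosθ, r sinθ); lever angle φ = atan2(r sinθ, d + r cosθ).
Differentiating tanφ: φ̇ = rω(d cosθ + r)/(d² + r² + 2dr cosθ).
d² + r² + 2dr cosθ = |CA|² = 0.114663 m²;  d cosθ + r = +0.30541 m.
|ω_lever| = |0.0942·5.843·+0.30541| / 0.114663 = 1.4661 rad/s.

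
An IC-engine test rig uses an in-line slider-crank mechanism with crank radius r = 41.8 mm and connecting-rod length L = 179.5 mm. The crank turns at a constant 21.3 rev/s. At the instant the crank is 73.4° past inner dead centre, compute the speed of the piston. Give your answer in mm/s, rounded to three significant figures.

5730

ω = 2π·21.3 = 133.8 rad/s
For an in-line slider-crank, x = r cosθ + √(L² − r² sin²θ), so v = −rω sinθ·[1 + r cosθ/√(L² − r² sin²θ)].
With r = 0.0418 m, L = 0.1795 m, θ = 73.4°: √(L² − r² sin²θ) = 0.17497 m.
v = −0.0418·133.8·0.95832·[1 + 0.0418·0.28569/0.17497] = -5.7269 m/s.
|v| = 5.7269 m/s = 5726.9 mm/s.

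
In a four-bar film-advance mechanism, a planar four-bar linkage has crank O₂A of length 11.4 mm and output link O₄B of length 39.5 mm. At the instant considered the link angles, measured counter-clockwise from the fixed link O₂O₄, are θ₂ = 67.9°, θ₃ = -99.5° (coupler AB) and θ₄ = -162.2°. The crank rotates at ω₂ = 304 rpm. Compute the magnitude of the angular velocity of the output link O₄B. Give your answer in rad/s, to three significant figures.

2.26

ω₂ = 31.83 rad/s (from 304 rpm).
Differentiating the loop-closure r₂e^{iθ₂}+r₃e^{iθ₃}=r₁+r₄e^{iθ₄} gives r₂ω₂e^{iθ₂}+r₃ω₃e^{iθ₃}=r₄ω₄e^{iθ₄}.
Eliminating the other unknown: ω₄ = r₂ω₂ sin(θ₂−θ₃) / [r₄ sin(θ₄−θ₃)].
Numerator sine = +0.21814; denominator sine = -0.88862.
Result = 0.0114·31.83·(+0.21814) / (0.0395·(-0.88862)) = -2.2555 rad/s; magnitude 2.2555 rad/s.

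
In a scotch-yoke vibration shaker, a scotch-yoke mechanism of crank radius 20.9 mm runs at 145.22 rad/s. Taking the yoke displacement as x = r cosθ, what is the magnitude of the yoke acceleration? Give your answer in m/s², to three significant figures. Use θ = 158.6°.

ω = 145.2 rad/s
x = r cosθ ⇒ ẍ = −rω² cosθ (ω constant).
|a| = rω²|cosθ| = 0.0209·(145.2)²·|cos 158.6°| = 410.37 m/s².

410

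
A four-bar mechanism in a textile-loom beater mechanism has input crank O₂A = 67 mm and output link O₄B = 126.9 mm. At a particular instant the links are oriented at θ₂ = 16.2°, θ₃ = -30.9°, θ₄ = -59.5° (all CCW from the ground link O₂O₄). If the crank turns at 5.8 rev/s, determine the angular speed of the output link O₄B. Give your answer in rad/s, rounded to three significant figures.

ω₂ = 36.44 rad/s (from 5.8 rev/s).
Differentiating the loop-closure r₂e^{iθ₂}+r₃e^{iθ₃}=r₁+r₄e^{iθ₄} gives r₂ω₂e^{iθ₂}+r₃ω₃e^{iθ₃}=r₄ω₄e^{iθ₄}.
Eliminating the other unknown: ω₄ = r₂ω₂ sin(θ₂−θ₃) / [r₄ sin(θ₄−θ₃)].
Numerator sine = +0.73254; denominator sine = -0.47869.
Result = 0.067·36.44·(+0.73254) / (0.1269·(-0.47869)) = -29.444 rad/s; magnitude 29.444 rad/s.

29.4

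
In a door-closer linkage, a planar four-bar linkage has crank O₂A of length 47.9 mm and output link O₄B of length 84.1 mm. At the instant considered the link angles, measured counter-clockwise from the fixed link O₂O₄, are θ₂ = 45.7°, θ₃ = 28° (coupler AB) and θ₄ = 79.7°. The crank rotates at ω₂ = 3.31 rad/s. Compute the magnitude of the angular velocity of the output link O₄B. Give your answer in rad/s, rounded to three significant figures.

ω₂ = 3.31 rad/s
Differentiating the loop-closure r₂e^{iθ₂}+r₃e^{iθ₃}=r₁+r₄e^{iθ₄} gives r₂ω₂e^{iθ₂}+r₃ω₃e^{iθ₃}=r₄ω₄e^{iθ₄}.
Eliminating the other unknown: ω₄ = r₂ω₂ sin(θ₂−θ₃) / [r₄ sin(θ₄−θ₃)].
Numerator sine = +0.30403; denominator sine = +0.78478.
Result = 0.0479·3.31·(+0.30403) / (0.0841·(+0.78478)) = +0.73037 rad/s; magnitude 0.73037 rad/s.

0.730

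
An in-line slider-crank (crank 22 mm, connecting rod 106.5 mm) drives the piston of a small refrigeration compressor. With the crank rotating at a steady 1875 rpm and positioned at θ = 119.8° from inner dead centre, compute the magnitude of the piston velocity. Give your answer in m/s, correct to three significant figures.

ω = 2π·1875/60 = 196.3 rad/s
For an in-line slider-crank, x = r cosθ + √(L² − r² sin²θ), so v = −rω sinθ·[1 + r cosθ/√(L² − r² sin²θ)].
With r = 0.022 m, L = 0.1065 m, θ = 119.8°: √(L² − r² sin²θ) = 0.10477 m.
v = −0.022·196.3·0.86777·[1 + 0.022·-0.49697/0.10477] = -3.3573 m/s.
|v| = 3.3573 m/s.

3.36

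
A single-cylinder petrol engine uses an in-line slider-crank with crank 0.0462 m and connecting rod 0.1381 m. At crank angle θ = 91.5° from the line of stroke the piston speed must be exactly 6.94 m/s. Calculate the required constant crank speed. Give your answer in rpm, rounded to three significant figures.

1450

For an in-line slider-crank, |v_piston| = rω|sinθ|·[1 + r cosθ/√(L² − r² sin²θ)].
With r = 0.0462 m, L = 0.1381 m, θ = 91.5°: the bracketed kinematic factor |dx/dθ| = 0.045755 m.
ω = v/|dx/dθ| = 6.94/0.045755 = 151.68 rad/s.
N = 60ω/(2π) = 1448.4 rpm.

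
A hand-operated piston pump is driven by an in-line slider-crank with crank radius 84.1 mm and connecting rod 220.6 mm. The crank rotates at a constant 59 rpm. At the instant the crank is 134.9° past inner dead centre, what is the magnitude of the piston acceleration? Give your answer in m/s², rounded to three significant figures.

ω = 2π·59/60 = 6.178 rad/s
x(θ) = r cosθ + √(L² − r² sin²θ); with ω constant, a = ω²·d²x/dθ².
d²x/dθ² = −r cosθ − r²(cos2θ)/√u − r⁴ sin²2θ/(4u^{3/2}),  u = L² − r² sin²θ = 0.0451156 m².
Substituting r = 0.0841 m, L = 0.2206 m, θ = 134.9°: d²x/dθ² = +0.058175 m.
a = ω²·d²x/dθ² = (6.178)²·(+0.058175) = +2.2207 m/s²;  |a| = 2.2207 m/s².

2.22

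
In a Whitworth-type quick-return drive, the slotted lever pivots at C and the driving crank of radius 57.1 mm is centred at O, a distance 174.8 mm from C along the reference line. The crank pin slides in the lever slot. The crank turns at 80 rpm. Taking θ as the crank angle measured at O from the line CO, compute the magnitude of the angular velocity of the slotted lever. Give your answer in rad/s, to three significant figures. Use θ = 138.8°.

1.89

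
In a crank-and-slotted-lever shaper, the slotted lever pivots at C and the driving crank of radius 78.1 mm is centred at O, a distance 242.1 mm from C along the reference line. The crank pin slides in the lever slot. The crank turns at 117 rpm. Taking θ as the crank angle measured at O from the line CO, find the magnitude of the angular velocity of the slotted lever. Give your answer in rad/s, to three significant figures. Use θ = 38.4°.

2.72

ω = 12.25 rad/s (from 117 rpm).
Crank pin A relative to C: A = (d + r cosθ, r sinθ); lever angle φ = atan2(r sinθ, d + r cosθ).
Differentiating tanφ: φ̇ = rω(d cosθ + r)/(d² + r² + 2dr cosθ).
d² + r² + 2dr cosθ = |CA|² = 0.0943482 m²;  d cosθ + r = +0.26783 m.
|ω_lever| = |0.0781·12.25·+0.26783| / 0.0943482 = 2.7164 rad/s.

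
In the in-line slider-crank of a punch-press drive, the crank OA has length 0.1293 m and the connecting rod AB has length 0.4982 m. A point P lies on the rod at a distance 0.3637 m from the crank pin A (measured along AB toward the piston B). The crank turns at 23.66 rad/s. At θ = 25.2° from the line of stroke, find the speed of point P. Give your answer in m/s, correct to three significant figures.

ω = 23.66 rad/s.  Crank-pin speed |V_A| = rω = 3.0592 m/s, perpendicular to OA.
Rod angle: sinφ = −(r/L) sinθ ⇒ φ = -6.344°; ω_rod = −rω cosθ/√(L²−r²sin²θ) = -5.5904 rad/s.
V_P = V_A + ω_rod × AP, with AP = 0.3637 m along the rod.
Components: V_Px = −rω sinθ − a·ω_rod·sinφ = -1.5272 m/s;  V_Py = rω cosθ + a·ω_rod·cosφ = +0.7473 m/s.
|V_P| = √(V_Px² + V_Py²) = 1.7003 m/s.

1.70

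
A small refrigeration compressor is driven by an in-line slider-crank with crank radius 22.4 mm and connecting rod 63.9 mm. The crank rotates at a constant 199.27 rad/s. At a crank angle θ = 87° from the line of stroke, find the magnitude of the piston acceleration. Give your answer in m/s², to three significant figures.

ω = 199.3 rad/s
x(θ) = r cosθ + √(L² − r² sin²θ); with ω constant, a = ω²·d²x/dθ².
d²x/dθ² = −r cosθ − r²(cos2θ)/√u − r⁴ sin²2θ/(4u^{3/2}),  u = L² − r² sin²θ = 0.00358282 m².
Substituting r = 0.0224 m, L = 0.0639 m, θ = 87°: d²x/dθ² = +0.0071612 m.
a = ω²·d²x/dθ² = (199.3)²·(+0.0071612) = +284.36 m/s²;  |a| = 284.36 m/s².

284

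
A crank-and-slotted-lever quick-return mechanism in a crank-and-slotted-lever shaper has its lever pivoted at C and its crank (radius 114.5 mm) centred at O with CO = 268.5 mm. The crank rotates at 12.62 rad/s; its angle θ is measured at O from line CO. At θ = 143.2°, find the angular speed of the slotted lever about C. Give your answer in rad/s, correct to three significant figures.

4.04

ω = 12.62 rad/s
Crank pin A relative to C: A = (d + r cosθ, r sinθ); lever angle φ = atan2(r sinθ, d + r cosθ).
Differentiating tanφ: φ̇ = rω(d cosθ + r)/(d² + r² + 2dr cosθ).
d² + r² + 2dr cosθ = |CA|² = 0.0359683 m²;  d cosθ + r = -0.1005 m.
|ω_lever| = |0.1145·12.62·-0.1005| / 0.0359683 = 4.0373 rad/s.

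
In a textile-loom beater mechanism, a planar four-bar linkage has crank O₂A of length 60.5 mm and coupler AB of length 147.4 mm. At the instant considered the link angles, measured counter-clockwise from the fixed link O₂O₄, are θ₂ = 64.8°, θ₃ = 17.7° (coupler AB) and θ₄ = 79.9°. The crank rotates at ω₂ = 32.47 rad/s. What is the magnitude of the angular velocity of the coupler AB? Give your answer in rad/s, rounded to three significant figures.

ω₂ = 32.47 rad/s
Differentiating the loop-closure r₂e^{iθ₂}+r₃e^{iθ₃}=r₁+r₄e^{iθ₄} gives r₂ω₂e^{iθ₂}+r₃ω₃e^{iθ₃}=r₄ω₄e^{iθ₄}.
Eliminating the other unknown: ω₃ = r₂ω₂ sin(θ₄−θ₂) / [r₃ sin(θ₃−θ₄)].
Numerator sine = +0.26050; denominator sine = -0.88458.
Result = 0.0605·32.47·(+0.26050) / (0.1474·(-0.88458)) = -3.9248 rad/s; magnitude 3.9248 rad/s.

3.92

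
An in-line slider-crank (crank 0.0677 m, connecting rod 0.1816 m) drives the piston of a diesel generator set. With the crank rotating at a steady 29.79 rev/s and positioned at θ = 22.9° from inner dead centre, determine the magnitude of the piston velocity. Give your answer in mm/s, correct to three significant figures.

6640

ω = 2π·29.8 = 187.2 rad/s
For an in-line slider-crank, x = r cosθ + √(L² − r² sin²θ), so v = −rω sinθ·[1 + r cosθ/√(L² − r² sin²θ)].
With r = 0.0677 m, L = 0.1816 m, θ = 22.9°: √(L² − r² sin²θ) = 0.17968 m.
v = −0.0677·187.2·0.38912·[1 + 0.0677·0.92119/0.17968] = -6.6424 m/s.
|v| = 6.6424 m/s = 6642.4 mm/s.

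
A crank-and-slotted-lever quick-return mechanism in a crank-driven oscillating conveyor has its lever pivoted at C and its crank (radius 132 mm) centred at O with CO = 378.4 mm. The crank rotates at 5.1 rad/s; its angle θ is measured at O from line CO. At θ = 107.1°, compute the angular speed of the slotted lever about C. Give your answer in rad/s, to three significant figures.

ω = 5.1 rad/s
Crank pin A relative to C: A = (d + r cosθ, r sinθ); lever angle φ = atan2(r sinθ, d + r cosθ).
Differentiating tanφ: φ̇ = rω(d cosθ + r)/(d² + r² + 2dr cosθ).
d² + r² + 2dr cosθ = |CA|² = 0.131237 m²;  d cosθ + r = +0.020735 m.
|ω_lever| = |0.132·5.1·+0.020735| / 0.131237 = 0.10636 rad/s.

0.106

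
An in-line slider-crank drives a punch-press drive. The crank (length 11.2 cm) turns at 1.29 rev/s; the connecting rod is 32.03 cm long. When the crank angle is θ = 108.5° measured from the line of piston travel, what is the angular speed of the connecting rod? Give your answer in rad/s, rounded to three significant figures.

0.953

ω = 8.105 rad/s (converted from 1.29 rev/s).
The rod makes angle φ with the slider axis where L sinφ = r sinθ; differentiating, L cosφ·φ̇ = r ω cosθ.
L cosφ = √(L² − r² sin²θ) = 0.30218 m.
|ω_rod| = r ω |cosθ| / √(L² − r² sin²θ) = 0.112·8.105·0.31730/0.30218 = 0.95324 rad/s.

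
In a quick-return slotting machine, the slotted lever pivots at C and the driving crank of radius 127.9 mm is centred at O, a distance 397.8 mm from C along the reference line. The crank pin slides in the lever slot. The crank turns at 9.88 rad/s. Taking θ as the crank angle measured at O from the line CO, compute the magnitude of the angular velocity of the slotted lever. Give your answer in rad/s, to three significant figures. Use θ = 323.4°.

ω = 9.88 rad/s
Crank pin A relative to C: A = (d + r cosθ, r sinθ); lever angle φ = atan2(r sinθ, d + r cosθ).
Differentiating tanφ: φ̇ = rω(d cosθ + r)/(d² + r² + 2dr cosθ).
d² + r² + 2dr cosθ = |CA|² = 0.256296 m²;  d cosθ + r = +0.44726 m.
|ω_lever| = |0.1279·9.88·+0.44726| / 0.256296 = 2.2052 rad/s.

2.21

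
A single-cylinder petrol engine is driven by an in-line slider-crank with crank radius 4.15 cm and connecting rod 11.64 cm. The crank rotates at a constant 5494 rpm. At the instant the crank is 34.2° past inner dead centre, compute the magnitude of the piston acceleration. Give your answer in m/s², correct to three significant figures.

13300

ω = 2π·5494/60 = 575.3 rad/s
x(θ) = r cosθ + √(L² − r² sin²θ); with ω constant, a = ω²·d²x/dθ².
d²x/dθ² = −r cosθ − r²(cos2θ)/√u − r⁴ sin²2θ/(4u^{3/2}),  u = L² − r² sin²θ = 0.0130048 m².
Substituting r = 0.0415 m, L = 0.1164 m, θ = 34.2°: d²x/dθ² = -0.040316 m.
a = ω²·d²x/dθ² = (575.3)²·(-0.040316) = -13345 m/s²;  |a| = 13345 m/s².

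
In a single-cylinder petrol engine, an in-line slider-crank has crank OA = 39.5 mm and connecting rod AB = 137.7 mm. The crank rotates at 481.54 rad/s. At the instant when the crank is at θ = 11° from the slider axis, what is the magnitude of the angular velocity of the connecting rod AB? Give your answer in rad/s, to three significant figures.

ω = 481.5 rad/s
The rod makes angle φ with the slider axis where L sinφ = r sinθ; differentiating, L cosφ·φ̇ = r ω cosθ.
L cosφ = √(L² − r² sin²θ) = 0.13749 m.
|ω_rod| = r ω |cosθ| / √(L² − r² sin²θ) = 0.0395·481.5·0.98163/0.13749 = 135.8 rad/s.

136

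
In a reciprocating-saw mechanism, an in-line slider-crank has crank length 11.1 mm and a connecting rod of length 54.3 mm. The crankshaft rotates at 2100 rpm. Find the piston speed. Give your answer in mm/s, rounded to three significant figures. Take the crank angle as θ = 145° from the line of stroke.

ω = 2π·2100/60 = 219.9 rad/s
For an in-line slider-crank, x = r cosθ + √(L² − r² sin²θ), so v = −rω sinθ·[1 + r cosθ/√(L² − r² sin²θ)].
With r = 0.0111 m, L = 0.0543 m, θ = 145°: √(L² − r² sin²θ) = 0.053925 m.
v = −0.0111·219.9·0.57358·[1 + 0.0111·-0.81915/0.053925] = -1.164 m/s.
|v| = 1.164 m/s = 1164 mm/s.

1160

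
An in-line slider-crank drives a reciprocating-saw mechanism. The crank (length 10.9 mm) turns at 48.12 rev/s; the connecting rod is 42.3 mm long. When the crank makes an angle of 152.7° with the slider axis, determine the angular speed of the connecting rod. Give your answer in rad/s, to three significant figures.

ω = 302.3 rad/s (converted from 48.12 rev/s).
The rod makes angle φ with the slider axis where L sinφ = r sinθ; differentiating, L cosφ·φ̇ = r ω cosθ.
L cosφ = √(L² − r² sin²θ) = 0.042004 m.
|ω_rod| = r ω |cosθ| / √(L² − r² sin²θ) = 0.0109·302.3·0.88862/0.042004 = 69.721 rad/s.

69.7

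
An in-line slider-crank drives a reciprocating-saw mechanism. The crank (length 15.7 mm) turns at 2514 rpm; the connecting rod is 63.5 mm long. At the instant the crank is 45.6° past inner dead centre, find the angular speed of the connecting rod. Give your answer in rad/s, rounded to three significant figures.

ω = 263.3 rad/s (converted from 2514 rpm).
The rod makes angle φ with the slider axis where L sinφ = r sinθ; differentiating, L cosφ·φ̇ = r ω cosθ.
L cosφ = √(L² − r² sin²θ) = 0.062501 m.
|ω_rod| = r ω |cosθ| / √(L² − r² sin²θ) = 0.0157·263.3·0.69966/0.062501 = 46.269 rad/s.

46.3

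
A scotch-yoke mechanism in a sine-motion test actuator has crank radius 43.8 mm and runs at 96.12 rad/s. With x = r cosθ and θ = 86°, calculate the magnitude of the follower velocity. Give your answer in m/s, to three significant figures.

4.20

ω = 96.12 rad/s
x = r cosθ ⇒ ẋ = −rω sinθ.
|v| = rω|sinθ| = 0.0438·96.12·|sin 86°| = 4.1998 m/s.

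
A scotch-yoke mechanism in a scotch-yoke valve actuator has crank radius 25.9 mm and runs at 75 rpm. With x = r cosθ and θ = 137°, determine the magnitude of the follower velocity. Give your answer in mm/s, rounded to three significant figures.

ω = 7.854 rad/s (from 75 rpm).
x = r cosθ ⇒ ẋ = −rω sinθ.
|v| = rω|sinθ| = 0.0259·7.854·|sin 137°| = 0.13873 m/s = 138.73 mm/s.

139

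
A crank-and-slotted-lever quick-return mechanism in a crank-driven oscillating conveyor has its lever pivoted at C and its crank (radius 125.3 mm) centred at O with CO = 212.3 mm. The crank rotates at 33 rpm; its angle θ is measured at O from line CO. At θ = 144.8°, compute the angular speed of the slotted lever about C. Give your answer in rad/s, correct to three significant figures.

1.21

ω = 3.456 rad/s (from 33 rpm).
Crank pin A relative to C: A = (d + r cosθ, r sinθ); lever angle φ = atan2(r sinθ, d + r cosθ).
Differentiating tanφ: φ̇ = rω(d cosθ + r)/(d² + r² + 2dr cosθ).
d² + r² + 2dr cosθ = |CA|² = 0.0172973 m²;  d cosθ + r = -0.04818 m.
|ω_lever| = |0.1253·3.456·-0.04818| / 0.0172973 = 1.2061 rad/s.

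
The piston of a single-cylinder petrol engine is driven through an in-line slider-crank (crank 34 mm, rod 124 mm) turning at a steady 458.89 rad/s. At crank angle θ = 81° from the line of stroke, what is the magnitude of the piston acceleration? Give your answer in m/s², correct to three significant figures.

816

ω = 458.9 rad/s
x(θ) = r cosθ + √(L² − r² sin²θ); with ω constant, a = ω²·d²x/dθ².
d²x/dθ² = −r cosθ − r²(cos2θ)/√u − r⁴ sin²2θ/(4u^{3/2}),  u = L² − r² sin²θ = 0.0142483 m².
Substituting r = 0.034 m, L = 0.124 m, θ = 81°: d²x/dθ² = +0.003873 m.
a = ω²·d²x/dθ² = (458.9)²·(+0.003873) = +815.57 m/s²;  |a| = 815.57 m/s².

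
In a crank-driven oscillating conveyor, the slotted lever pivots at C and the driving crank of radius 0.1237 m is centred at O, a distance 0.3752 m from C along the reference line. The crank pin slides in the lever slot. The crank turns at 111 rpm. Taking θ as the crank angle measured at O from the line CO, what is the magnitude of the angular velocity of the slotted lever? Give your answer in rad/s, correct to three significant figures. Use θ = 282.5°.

1.67

ω = 11.62 rad/s (from 111 rpm).
Crank pin A relative to C: A = (d + r cosθ, r sinθ); lever angle φ = atan2(r sinθ, d + r cosθ).
Differentiating tanφ: φ̇ = rω(d cosθ + r)/(d² + r² + 2dr cosθ).
d² + r² + 2dr cosθ = |CA|² = 0.176168 m²;  d cosθ + r = +0.20491 m.
|ω_lever| = |0.1237·11.62·+0.20491| / 0.176168 = 1.6725 rad/s.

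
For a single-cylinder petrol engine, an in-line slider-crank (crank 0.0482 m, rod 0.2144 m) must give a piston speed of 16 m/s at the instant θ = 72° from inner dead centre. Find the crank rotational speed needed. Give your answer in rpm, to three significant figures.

For an in-line slider-crank, |v_piston| = rω|sinθ|·[1 + r cosθ/√(L² − r² sin²θ)].
With r = 0.0482 m, L = 0.2144 m, θ = 72°: the bracketed kinematic factor |dx/dθ| = 0.049101 m.
ω = v/|dx/dθ| = 16/0.049101 = 325.86 rad/s.
N = 60ω/(2π) = 3111.7 rpm.

3110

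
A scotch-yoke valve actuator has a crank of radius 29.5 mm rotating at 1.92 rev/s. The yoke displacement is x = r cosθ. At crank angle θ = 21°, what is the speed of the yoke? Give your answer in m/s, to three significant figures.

0.128

ω = 12.06 rad/s (from 1.92 rev/s).
x = r cosθ ⇒ ẋ = −rω sinθ.
|v| = rω|sinθ| = 0.0295·12.06·|sin 21°| = 0.12754 m/s.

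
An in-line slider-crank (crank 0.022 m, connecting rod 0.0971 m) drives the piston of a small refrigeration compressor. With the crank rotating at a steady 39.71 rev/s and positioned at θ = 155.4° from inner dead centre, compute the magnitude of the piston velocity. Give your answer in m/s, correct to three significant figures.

1.81

ω = 2π·39.7 = 249.5 rad/s
For an in-line slider-crank, x = r cosθ + √(L² − r² sin²θ), so v = −rω sinθ·[1 + r cosθ/√(L² − r² sin²θ)].
With r = 0.022 m, L = 0.0971 m, θ = 155.4°: √(L² − r² sin²θ) = 0.096667 m.
v = −0.022·249.5·0.41628·[1 + 0.022·-0.90924/0.096667] = -1.8122 m/s.
|v| = 1.8122 m/s.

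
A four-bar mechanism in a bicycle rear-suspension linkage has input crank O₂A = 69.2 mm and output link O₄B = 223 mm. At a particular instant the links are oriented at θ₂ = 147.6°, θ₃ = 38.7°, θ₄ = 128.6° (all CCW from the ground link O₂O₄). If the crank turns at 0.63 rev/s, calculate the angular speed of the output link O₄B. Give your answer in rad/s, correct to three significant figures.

ω₂ = 3.958 rad/s (from 0.63 rev/s).
Differentiating the loop-closure r₂e^{iθ₂}+r₃e^{iθ₃}=r₁+r₄e^{iθ₄} gives r₂ω₂e^{iθ₂}+r₃ω₃e^{iθ₃}=r₄ω₄e^{iθ₄}.
Eliminating the other unknown: ω₄ = r₂ω₂ sin(θ₂−θ₃) / [r₄ sin(θ₄−θ₃)].
Numerator sine = +0.94609; denominator sine = +1.00000.
Result = 0.0692·3.958·(+0.94609) / (0.223·(+1.00000)) = +1.1621 rad/s; magnitude 1.1621 rad/s.

1.16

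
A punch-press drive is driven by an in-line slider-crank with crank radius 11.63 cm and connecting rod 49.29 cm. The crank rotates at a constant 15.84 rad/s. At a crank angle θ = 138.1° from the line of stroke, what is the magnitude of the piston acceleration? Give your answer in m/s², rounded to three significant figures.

20.9

ω = 15.84 rad/s
x(θ) = r cosθ + √(L² − r² sin²θ); with ω constant, a = ω²·d²x/dθ².
d²x/dθ² = −r cosθ − r²(cos2θ)/√u − r⁴ sin²2θ/(4u^{3/2}),  u = L² − r² sin²θ = 0.236918 m².
Substituting r = 0.1163 m, L = 0.4929 m, θ = 138.1°: d²x/dθ² = +0.08317 m.
a = ω²·d²x/dθ² = (15.84)²·(+0.08317) = +20.868 m/s²;  |a| = 20.868 m/s².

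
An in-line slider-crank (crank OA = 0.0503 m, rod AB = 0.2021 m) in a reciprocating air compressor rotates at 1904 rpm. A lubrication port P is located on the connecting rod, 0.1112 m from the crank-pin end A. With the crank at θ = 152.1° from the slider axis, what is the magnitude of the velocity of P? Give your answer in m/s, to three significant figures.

ω = 199.4 rad/s.  Crank-pin speed |V_A| = rω = 10.029 m/s, perpendicular to OA.
Rod angle: sinφ = −(r/L) sinθ ⇒ φ = -6.688°; ω_rod = −rω cosθ/√(L²−r²sin²θ) = +44.157 rad/s.
V_P = V_A + ω_rod × AP, with AP = 0.1112 m along the rod.
Components: V_Px = −rω sinθ − a·ω_rod·sinφ = -4.1211 m/s;  V_Py = rω cosθ + a·ω_rod·cosφ = -3.9866 m/s.
|V_P| = √(V_Px² + V_Py²) = 5.7338 m/s.

5.73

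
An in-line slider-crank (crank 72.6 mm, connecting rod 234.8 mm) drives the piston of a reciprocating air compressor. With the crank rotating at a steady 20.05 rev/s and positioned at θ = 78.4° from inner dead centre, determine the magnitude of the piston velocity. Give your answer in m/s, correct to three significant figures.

9.54

ω = 2π·20.1 = 126 rad/s
For an in-line slider-crank, x = r cosθ + √(L² − r² sin²θ), so v = −rω sinθ·[1 + r cosθ/√(L² − r² sin²θ)].
With r = 0.0726 m, L = 0.2348 m, θ = 78.4°: √(L² − r² sin²θ) = 0.22377 m.
v = −0.0726·126·0.97958·[1 + 0.0726·0.20108/0.22377] = -9.5437 m/s.
|v| = 9.5437 m/s.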